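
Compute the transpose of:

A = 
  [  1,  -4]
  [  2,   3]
Aᵀ = 
  [  1,   2]
  [ -4,   3]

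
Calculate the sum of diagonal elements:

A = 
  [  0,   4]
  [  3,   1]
1

tr(A) = 0 + 1 = 1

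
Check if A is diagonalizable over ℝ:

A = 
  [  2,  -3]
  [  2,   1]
No

tr(A) = 3, det(A) = 8
Characteristic polynomial: λ² - tr(A)λ + det(A) = λ² - 3λ + 8
λ² - 3λ + 8 = 0  ⇒  λ = (3 ± √((-3)² - 4·(8)))/2 = (3 ± √(-23))/2
  = (3 + i√23)/2,  (3 - i√23)/2
Eigenvalues: (3 + i√23)/2, (3 - i√23)/2  (≈ 1.5 + 2.398i, 1.5 - 2.398i)
Has complex eigenvalues (not diagonalizable over ℝ).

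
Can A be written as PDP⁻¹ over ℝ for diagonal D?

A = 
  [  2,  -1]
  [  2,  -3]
Yes

tr(A) = -1, det(A) = -4
Characteristic polynomial: λ² - tr(A)λ + det(A) = λ² + λ - 4
λ² + λ - 4 = 0  ⇒  λ = (-1 ± √((1)² - 4·(-4)))/2 = (-1 ± √(17))/2
  = (-1 + √17)/2,  (-1 - √17)/2
Eigenvalues: (-1 + √17)/2, (-1 - √17)/2  (≈ 1.562, -2.562)
The two irrational eigenvalues are distinct (simple), so each has alg. mult. = geom. mult. = 1.
Sum of geometric multiplicities equals n, so A has n independent eigenvectors.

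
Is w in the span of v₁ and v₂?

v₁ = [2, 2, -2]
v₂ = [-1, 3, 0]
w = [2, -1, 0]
No

Form the augmented matrix and row-reduce:
[v₁|v₂|w] = 
  [  2,  -1,   2]
  [  2,   3,  -1]
  [ -2,   0,   0]
R2 → R2 - (1)·R1
R3 → R3 + (1)·R1
R3 → R3 + (1/4)·R2
REF = 
  [  2,  -1,   2]
  [  0,   4,  -3]
  [  0,   0, 5/4]

Row 3 reads [0 0 | 5/4], i.e. 0 = 5/4, so the system is inconsistent and w ∉ span{v₁, v₂}.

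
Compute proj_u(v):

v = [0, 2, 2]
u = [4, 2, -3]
v·u = (0)(4) + (2)(2) + (2)(-3) = -2
u·u = (4)² + (2)² + (-3)² = 29
proj_u(v) = (v·u / u·u) × u = (-2/29) × u

proj_u(v) = [-8/29, -4/29, 6/29]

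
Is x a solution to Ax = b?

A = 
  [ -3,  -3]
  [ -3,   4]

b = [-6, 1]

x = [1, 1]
Yes

Ax = [-6, 1] = b ✓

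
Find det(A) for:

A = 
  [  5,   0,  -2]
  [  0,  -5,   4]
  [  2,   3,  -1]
-55

Cofactor expansion along row 1:
det(A) = (5)·((-5)(-1) - (4)(3)) - (0)·((0)(-1) - (4)(2)) + (-2)·((0)(3) - (-5)(2))
  = (5)(-7) - (0)(-8) + (-2)(10)
  = -55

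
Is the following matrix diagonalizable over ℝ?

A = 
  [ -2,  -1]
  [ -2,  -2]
Yes

tr(A) = -4, det(A) = 2
Characteristic polynomial: λ² - tr(A)λ + det(A) = λ² + 4λ + 2
λ² + 4λ + 2 = 0  ⇒  λ = (-4 ± √((4)² - 4·(2)))/2 = (-4 ± √(8))/2
  = -2 + √2,  -2 - √2
Eigenvalues: -2 + √2, -2 - √2  (≈ -0.5858, -3.414)
The two irrational eigenvalues are distinct (simple), so each has alg. mult. = geom. mult. = 1.
Sum of geometric multiplicities equals n, so A has n independent eigenvectors.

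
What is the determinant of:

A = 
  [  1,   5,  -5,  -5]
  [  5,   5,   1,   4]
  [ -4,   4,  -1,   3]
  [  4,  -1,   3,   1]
Cofactor expansion along row 1: det(A) = a₁₁M₁₁ - a₁₂M₁₂ + a₁₃M₁₃ - a₁₄M₁₄

M₁₁ = det[[5, 1, 4]; [4, -1, 3]; [-1, 3, 1]]
  = (5)·((-1)(1) - (3)(3)) - (1)·((4)(1) - (3)(-1)) + (4)·((4)(3) - (-1)(-1))
  = (5)(-10) - (1)(7) + (4)(11)
  = -13
M₁₂ = det[[5, 1, 4]; [-4, -1, 3]; [4, 3, 1]]
  = (5)·((-1)(1) - (3)(3)) - (1)·((-4)(1) - (3)(4)) + (4)·((-4)(3) - (-1)(4))
  = (5)(-10) - (1)(-16) + (4)(-8)
  = -66
M₁₃ = det[[5, 5, 4]; [-4, 4, 3]; [4, -1, 1]]
  = (5)·((4)(1) - (3)(-1)) - (5)·((-4)(1) - (3)(4)) + (4)·((-4)(-1) - (4)(4))
  = (5)(7) - (5)(-16) + (4)(-12)
  = 67
M₁₄ = det[[5, 5, 1]; [-4, 4, -1]; [4, -1, 3]]
  = (5)·((4)(3) - (-1)(-1)) - (5)·((-4)(3) - (-1)(4)) + (1)·((-4)(-1) - (4)(4))
  = (5)(11) - (5)(-8) + (1)(-12)
  = 83

det(A) = (1)(-13) - (5)(-66) + (-5)(67) - (-5)(83) = 397

det(A) = 397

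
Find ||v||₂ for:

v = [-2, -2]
2.828

||v||₂ = √((-2)² + (-2)²) = √8 = 2.828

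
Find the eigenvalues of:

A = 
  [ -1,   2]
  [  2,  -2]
λ = (-3 + √17)/2, (-3 - √17)/2  (≈ 0.5616, -3.562)

tr(A) = -3, det(A) = -2
Characteristic polynomial: λ² - tr(A)λ + det(A) = λ² + 3λ - 2
λ² + 3λ - 2 = 0  ⇒  λ = (-3 ± √((3)² - 4·(-2)))/2 = (-3 ± √(17))/2
  = (-3 + √17)/2,  (-3 - √17)/2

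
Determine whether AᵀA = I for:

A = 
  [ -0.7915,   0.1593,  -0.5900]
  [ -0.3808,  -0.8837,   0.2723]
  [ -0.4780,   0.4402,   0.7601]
Yes

AᵀA = 
  [  1,   0,   0]
  [  0,   1.0001,   0]
  [  0,   0,   1]
≈ I (equal to I up to the 4-dp rounding of the entries)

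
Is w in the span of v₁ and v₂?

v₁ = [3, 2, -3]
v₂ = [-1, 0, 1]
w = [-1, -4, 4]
No

Form the augmented matrix and row-reduce:
[v₁|v₂|w] = 
  [  3,  -1,  -1]
  [  2,   0,  -4]
  [ -3,   1,   4]
R2 → R2 - (2/3)·R1
R3 → R3 + (1)·R1
REF = 
  [    3,    -1,    -1]
  [    0,   2/3, -10/3]
  [    0,     0,     3]

Row 3 reads [0 0 | 3], i.e. 0 = 3, so the system is inconsistent and w ∉ span{v₁, v₂}.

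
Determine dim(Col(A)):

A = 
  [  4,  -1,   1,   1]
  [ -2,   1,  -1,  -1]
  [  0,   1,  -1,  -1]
Row reduce:
R2 → R2 + (1/2)·R1
R3 → R3 - (2)·R2
REF = 
  [   4,   -1,    1,    1]
  [   0,  1/2, -1/2, -1/2]
  [   0,    0,    0,    0]
Pivot columns: 1, 2 → 2 pivots.
dim(Col(A)) = number of pivot columns = 2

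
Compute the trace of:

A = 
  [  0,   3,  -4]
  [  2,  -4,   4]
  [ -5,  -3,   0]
-4

tr(A) = 0 + -4 + 0 = -4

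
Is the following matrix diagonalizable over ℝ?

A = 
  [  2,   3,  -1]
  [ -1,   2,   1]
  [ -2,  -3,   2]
No

Characteristic polynomial: det(λI - A) = λ³ - 6λ² + 16λ - 7
By the rational root theorem any rational root is an integer dividing 7; none of those is a root, so p(λ) has no rational roots and hence (being an irreducible cubic) no repeated roots.
Discriminant of the cubic: Δ = -2443
Δ < 0 ⇒ one real eigenvalue and a complex-conjugate pair: λ ≈ 2.732 + 2.368i, 2.732 - 2.368i, 0.5354
Has complex eigenvalues (not diagonalizable over ℝ).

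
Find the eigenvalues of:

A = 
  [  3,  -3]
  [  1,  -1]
tr(A) = 2, det(A) = 0
Characteristic polynomial: λ² - tr(A)λ + det(A) = λ² - 2λ
λ² - 2λ = λ(λ - 2)

λ = 2, 0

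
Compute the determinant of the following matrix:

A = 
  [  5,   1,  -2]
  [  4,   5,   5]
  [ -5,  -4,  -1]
Cofactor expansion along row 1:
det(A) = (5)·((5)(-1) - (5)(-4)) - (1)·((4)(-1) - (5)(-5)) + (-2)·((4)(-4) - (5)(-5))
  = (5)(15) - (1)(21) + (-2)(9)
  = 36

det(A) = 36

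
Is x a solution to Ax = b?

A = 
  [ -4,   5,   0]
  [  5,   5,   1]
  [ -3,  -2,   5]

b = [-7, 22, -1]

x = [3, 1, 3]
No

Ax = [-7, 23, 4] ≠ b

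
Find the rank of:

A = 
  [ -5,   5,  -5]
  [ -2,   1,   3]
rank(A) = 2

Row reduce:
R2 → R2 - (2/5)·R1
REF = 
  [ -5,   5,  -5]
  [  0,  -1,   5]
Pivot columns: 1, 2 → 2 pivots.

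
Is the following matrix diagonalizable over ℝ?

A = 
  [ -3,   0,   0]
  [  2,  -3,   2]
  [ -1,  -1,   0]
Yes

Characteristic polynomial: det(λI - A) = λ³ + 6λ² + 11λ + 6
Testing integer divisors of the constant term: p(-1) = 0, so (λ + 1) is a factor:
p(λ) = (λ + 1)(λ² + 5λ + 6)
λ² + 5λ + 6 = (λ + 3)(λ + 2)
Eigenvalues: -1, -2, -3
λ=-3: alg. mult. = 1, geom. mult. = 3 - rank(A - (-3)I) = 3 - 2 = 1
λ=-2: alg. mult. = 1, geom. mult. = 3 - rank(A - (-2)I) = 3 - 2 = 1
λ=-1: alg. mult. = 1, geom. mult. = 3 - rank(A - (-1)I) = 3 - 2 = 1
Sum of geometric multiplicities equals n, so A has n independent eigenvectors.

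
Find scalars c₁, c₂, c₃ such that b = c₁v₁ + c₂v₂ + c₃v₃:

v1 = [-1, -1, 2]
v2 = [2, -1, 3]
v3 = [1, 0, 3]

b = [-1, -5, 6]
c1 = 3, c2 = 2, c3 = -2

b = 3·v1 + 2·v2 + -2·v3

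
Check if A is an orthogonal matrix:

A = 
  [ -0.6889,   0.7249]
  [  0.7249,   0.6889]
Yes

AᵀA = 
  [  1.0001,   0]
  [  0,   1.0001]
≈ I (equal to I up to the 4-dp rounding of the entries)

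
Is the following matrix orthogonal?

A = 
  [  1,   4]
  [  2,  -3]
No

AᵀA = 
  [  5,  -2]
  [ -2,  25]
≠ I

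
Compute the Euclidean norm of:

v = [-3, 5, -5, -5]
9.165

||v||₂ = √((-3)² + (5)² + (-5)² + (-5)²) = √84 = 9.165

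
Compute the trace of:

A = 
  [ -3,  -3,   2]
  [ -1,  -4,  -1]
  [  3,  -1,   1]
-6

tr(A) = -3 + -4 + 1 = -6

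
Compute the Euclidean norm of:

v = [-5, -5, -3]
7.681

||v||₂ = √((-5)² + (-5)² + (-3)²) = √59 = 7.681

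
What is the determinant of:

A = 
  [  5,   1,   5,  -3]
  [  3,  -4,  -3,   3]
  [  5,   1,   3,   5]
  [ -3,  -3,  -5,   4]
Cofactor expansion along row 1: det(A) = a₁₁M₁₁ - a₁₂M₁₂ + a₁₃M₁₃ - a₁₄M₁₄

M₁₁ = det[[-4, -3, 3]; [1, 3, 5]; [-3, -5, 4]]
  = (-4)·((3)(4) - (5)(-5)) - (-3)·((1)(4) - (5)(-3)) + (3)·((1)(-5) - (3)(-3))
  = (-4)(37) - (-3)(19) + (3)(4)
  = -79
M₁₂ = det[[3, -3, 3]; [5, 3, 5]; [-3, -5, 4]]
  = (3)·((3)(4) - (5)(-5)) - (-3)·((5)(4) - (5)(-3)) + (3)·((5)(-5) - (3)(-3))
  = (3)(37) - (-3)(35) + (3)(-16)
  = 168
M₁₃ = det[[3, -4, 3]; [5, 1, 5]; [-3, -3, 4]]
  = (3)·((1)(4) - (5)(-3)) - (-4)·((5)(4) - (5)(-3)) + (3)·((5)(-3) - (1)(-3))
  = (3)(19) - (-4)(35) + (3)(-12)
  = 161
M₁₄ = det[[3, -4, -3]; [5, 1, 3]; [-3, -3, -5]]
  = (3)·((1)(-5) - (3)(-3)) - (-4)·((5)(-5) - (3)(-3)) + (-3)·((5)(-3) - (1)(-3))
  = (3)(4) - (-4)(-16) + (-3)(-12)
  = -16

det(A) = (5)(-79) - (1)(168) + (5)(161) - (-3)(-16) = 194

det(A) = 194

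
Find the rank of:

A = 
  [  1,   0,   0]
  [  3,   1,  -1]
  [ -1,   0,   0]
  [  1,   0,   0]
Row reduce:
R2 → R2 - (3)·R1
R3 → R3 + (1)·R1
R4 → R4 - (1)·R1
REF = 
  [  1,   0,   0]
  [  0,   1,  -1]
  [  0,   0,   0]
  [  0,   0,   0]
Pivot columns: 1, 2 → 2 pivots.

rank(A) = 2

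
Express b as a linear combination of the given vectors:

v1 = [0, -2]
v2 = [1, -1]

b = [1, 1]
c1 = -1, c2 = 1

b = -1·v1 + 1·v2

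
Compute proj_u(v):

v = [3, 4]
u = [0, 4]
v·u = (3)(0) + (4)(4) = 16
u·u = (0)² + (4)² = 16
proj_u(v) = (v·u / u·u) × u = (16/16) × u = (1) × u

proj_u(v) = [0, 4]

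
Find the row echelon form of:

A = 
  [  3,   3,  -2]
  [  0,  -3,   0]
Row operations:
No row operations needed (already in echelon form).

Resulting echelon form:
REF = 
  [  3,   3,  -2]
  [  0,  -3,   0]

Rank = 2 (number of non-zero pivot rows).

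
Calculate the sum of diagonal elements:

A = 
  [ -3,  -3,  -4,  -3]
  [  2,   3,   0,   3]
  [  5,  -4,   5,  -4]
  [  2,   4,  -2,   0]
5

tr(A) = -3 + 3 + 5 + 0 = 5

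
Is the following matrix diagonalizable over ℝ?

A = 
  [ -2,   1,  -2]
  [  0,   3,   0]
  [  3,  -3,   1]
No

Characteristic polynomial: det(λI - A) = λ³ - 2λ² + λ - 12
Testing integer divisors of the constant term: p(3) = 0, so (λ - 3) is a factor:
p(λ) = (λ - 3)(λ² + λ + 4)
λ² + λ + 4 = 0  ⇒  λ = (-1 ± √((1)² - 4·(4)))/2 = (-1 ± √(-15))/2
  = (-1 + i√15)/2,  (-1 - i√15)/2
Eigenvalues: 3, (-1 + i√15)/2, (-1 - i√15)/2  (≈ 3, -0.5 + 1.936i, -0.5 - 1.936i)
Has complex eigenvalues (not diagonalizable over ℝ).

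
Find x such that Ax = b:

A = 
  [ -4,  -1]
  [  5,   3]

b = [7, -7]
Row reduce the augmented matrix [A|b]:
R2 → R2 + (5/4)·R1
REF = 
  [ -4,  -1,   7]
  [  0, 7/4, 7/4]

Back-substitution:
x₂ = (7/4) / (7/4) = 1
x₁ = (7 - (-1)(1)) / (-4) = -2

x = [-2, 1]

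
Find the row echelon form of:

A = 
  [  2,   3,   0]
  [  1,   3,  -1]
Row operations:
R2 → R2 - (1/2)·R1

Resulting echelon form:
REF = 
  [  2,   3,   0]
  [  0, 3/2,  -1]

Rank = 2 (number of non-zero pivot rows).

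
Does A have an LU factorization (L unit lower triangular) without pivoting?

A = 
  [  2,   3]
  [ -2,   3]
Yes.
A[1,1] = 2 ≠ 0, so Gaussian elimination proceeds without a row swap: multiplier ℓ₂₁ = (-2)/(2) = -1, and U[2,2] = 3 - (-1)(3) = 6.
L = 
  [  1,   0]
  [ -1,   1]
U = 
  [  2,   3]
  [  0,   6]
Check row 2 of LU: [(-1)(2), (-1)(3) + 6] = [-2, 3] = row 2 of A ✓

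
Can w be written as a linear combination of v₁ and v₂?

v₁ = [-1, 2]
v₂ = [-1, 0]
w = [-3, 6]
Yes

Form the augmented matrix and row-reduce:
[v₁|v₂|w] = 
  [ -1,  -1,  -3]
  [  2,   0,   6]
R2 → R2 + (2)·R1
REF = 
  [ -1,  -1,  -3]
  [  0,  -2,   0]

No row of the form [0 0 | nonzero], so the system is consistent. Back-substitution gives c₁ = 3, c₂ = 0: w = (3)·v₁ + (0)·v₂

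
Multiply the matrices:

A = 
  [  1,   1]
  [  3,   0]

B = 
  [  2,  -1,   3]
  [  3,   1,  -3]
AB = 
  [  5,   0,   0]
  [  6,  -3,   9]

A is 2×2 and B is 2×3, so AB is 2×3. Each entry is (row of A)·(column of B):
AB[1,1] = (1)(2) + (1)(3) = 5
AB[1,2] = (1)(-1) + (1)(1) = 0
AB[1,3] = (1)(3) + (1)(-3) = 0
AB[2,1] = (3)(2) + (0)(3) = 6
AB[2,2] = (3)(-1) + (0)(1) = -3
AB[2,3] = (3)(3) + (0)(-3) = 9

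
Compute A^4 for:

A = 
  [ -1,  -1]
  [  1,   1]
A^4 = 
  [  0,   0]
  [  0,   0]

A² = A·A:
A²[1,1] = (-1)(-1) + (-1)(1) = 0
A²[1,2] = (-1)(-1) + (-1)(1) = 0
A²[2,1] = (1)(-1) + (1)(1) = 0
A²[2,2] = (1)(-1) + (1)(1) = 0
A² = 
  [  0,   0]
  [  0,   0]

A^3 = A^2·A:
A^3[1,1] = (0)(-1) + (0)(1) = 0
A^3[1,2] = (0)(-1) + (0)(1) = 0
A^3[2,1] = (0)(-1) + (0)(1) = 0
A^3[2,2] = (0)(-1) + (0)(1) = 0
A^3 = 
  [  0,   0]
  [  0,   0]

A^4 = A^3·A:
A^4[1,1] = (0)(-1) + (0)(1) = 0
A^4[1,2] = (0)(-1) + (0)(1) = 0
A^4[2,1] = (0)(-1) + (0)(1) = 0
A^4[2,2] = (0)(-1) + (0)(1) = 0
A^4 = 
  [  0,   0]
  [  0,   0]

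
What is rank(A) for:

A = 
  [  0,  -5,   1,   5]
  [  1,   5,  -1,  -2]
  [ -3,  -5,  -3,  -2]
rank(A) = 3

Row reduce:
Swap R1 ↔ R2
R3 → R3 + (3)·R1
R3 → R3 + (2)·R2
REF = 
  [  1,   5,  -1,  -2]
  [  0,  -5,   1,   5]
  [  0,   0,  -4,   2]
Pivot columns: 1, 2, 3 → 3 pivots.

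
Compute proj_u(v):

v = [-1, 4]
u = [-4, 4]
proj_u(v) = [-5/2, 5/2]

v·u = (-1)(-4) + (4)(4) = 20
u·u = (-4)² + (4)² = 32
proj_u(v) = (v·u / u·u) × u = (20/32) × u = (5/8) × u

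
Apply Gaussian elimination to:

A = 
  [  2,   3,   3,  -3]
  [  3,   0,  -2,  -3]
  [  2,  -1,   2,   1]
Row operations:
R2 → R2 - (3/2)·R1
R3 → R3 - (1)·R1
R3 → R3 - (8/9)·R2

Resulting echelon form:
REF = 
  [    2,     3,     3,    -3]
  [    0,  -9/2, -13/2,   3/2]
  [    0,     0,  43/9,   8/3]

Rank = 3 (number of non-zero pivot rows).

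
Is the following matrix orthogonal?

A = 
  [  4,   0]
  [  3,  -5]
No

AᵀA = 
  [ 25, -15]
  [-15,  25]
≠ I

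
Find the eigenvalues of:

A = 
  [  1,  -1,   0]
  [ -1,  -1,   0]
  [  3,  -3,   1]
λ = 1, √2, -√2  (≈ 1, 1.414, -1.414)

Characteristic polynomial: det(λI - A) = λ³ - λ² - 2λ + 2
Testing integer divisors of the constant term: p(1) = 0, so (λ - 1) is a factor:
p(λ) = (λ - 1)(λ² - 2)
λ² - 2 = 0  ⇒  λ = (0 ± √((0)² - 4·(-2)))/2 = (0 ± √(8))/2
  = √2,  -√2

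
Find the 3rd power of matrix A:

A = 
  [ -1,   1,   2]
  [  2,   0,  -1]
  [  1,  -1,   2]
A^3 = 
  [-10,   4,  15]
  [ 11,  -5,  -5]
  [  6,  -8,  13]

A² = A·A:
A²[1,1] = (-1)(-1) + (1)(2) + (2)(1) = 5
A²[1,2] = (-1)(1) + (1)(0) + (2)(-1) = -3
A²[1,3] = (-1)(2) + (1)(-1) + (2)(2) = 1
A²[2,1] = (2)(-1) + (0)(2) + (-1)(1) = -3
A²[2,2] = (2)(1) + (0)(0) + (-1)(-1) = 3
A²[2,3] = (2)(2) + (0)(-1) + (-1)(2) = 2
A²[3,1] = (1)(-1) + (-1)(2) + (2)(1) = -1
A²[3,2] = (1)(1) + (-1)(0) + (2)(-1) = -1
A²[3,3] = (1)(2) + (-1)(-1) + (2)(2) = 7
A² = 
  [  5,  -3,   1]
  [ -3,   3,   2]
  [ -1,  -1,   7]

A^3 = A^2·A:
A^3[1,1] = (5)(-1) + (-3)(2) + (1)(1) = -10
A^3[1,2] = (5)(1) + (-3)(0) + (1)(-1) = 4
A^3[1,3] = (5)(2) + (-3)(-1) + (1)(2) = 15
A^3[2,1] = (-3)(-1) + (3)(2) + (2)(1) = 11
A^3[2,2] = (-3)(1) + (3)(0) + (2)(-1) = -5
A^3[2,3] = (-3)(2) + (3)(-1) + (2)(2) = -5
A^3[3,1] = (-1)(-1) + (-1)(2) + (7)(1) = 6
A^3[3,2] = (-1)(1) + (-1)(0) + (7)(-1) = -8
A^3[3,3] = (-1)(2) + (-1)(-1) + (7)(2) = 13
A^3 = 
  [-10,   4,  15]
  [ 11,  -5,  -5]
  [  6,  -8,  13]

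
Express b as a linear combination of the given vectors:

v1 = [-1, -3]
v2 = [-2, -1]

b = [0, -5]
c1 = 2, c2 = -1

b = 2·v1 + -1·v2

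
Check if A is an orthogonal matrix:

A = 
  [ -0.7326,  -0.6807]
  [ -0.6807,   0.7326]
Yes

AᵀA = 
  [  1.0001,   0]
  [  0,   1.0001]
≈ I (equal to I up to the 4-dp rounding of the entries)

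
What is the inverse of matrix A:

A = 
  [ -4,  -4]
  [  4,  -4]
det(A) = (-4)(-4) - (-4)(4) = 32
For a 2×2 matrix, A⁻¹ = (1/det(A)) · [[d, -b], [-c, a]]
    = (1/32) · [[-4, 4], [-4, -4]]

A⁻¹ = 
  [-1/8,  1/8]
  [-1/8, -1/8]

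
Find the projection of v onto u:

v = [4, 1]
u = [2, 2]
proj_u(v) = [5/2, 5/2]

v·u = (4)(2) + (1)(2) = 10
u·u = (2)² + (2)² = 8
proj_u(v) = (v·u / u·u) × u = (10/8) × u = (5/4) × u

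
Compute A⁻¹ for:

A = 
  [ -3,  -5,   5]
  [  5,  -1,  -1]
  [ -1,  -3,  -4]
det(A) = (-3)·((-1)(-4) - (-1)(-3)) - (-5)·((5)(-4) - (-1)(-1)) + (5)·((5)(-3) - (-1)(-1))
  = (-3)(1) - (-5)(-21) + (5)(-16)
  = -188
det(A) = -188 ≠ 0, so A is invertible.

Cofactors Cᵢⱼ = (-1)ⁱ⁺ʲ·Mᵢⱼ:
C = 
  [  1,  21, -16]
  [-35,  17,  -4]
  [ 10,  22,  28]

adj(A) = Cᵀ:
adj(A) = 
  [  1, -35,  10]
  [ 21,  17,  22]
  [-16,  -4,  28]

A⁻¹ = (-1/188) · adj(A):
A⁻¹ = 
  [ -1/188,  35/188,   -5/94]
  [-21/188, -17/188,  -11/94]
  [   4/47,    1/47,   -7/47]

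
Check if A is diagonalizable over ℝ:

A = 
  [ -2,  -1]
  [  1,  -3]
No

tr(A) = -5, det(A) = 7
Characteristic polynomial: λ² - tr(A)λ + det(A) = λ² + 5λ + 7
λ² + 5λ + 7 = 0  ⇒  λ = (-5 ± √((5)² - 4·(7)))/2 = (-5 ± √(-3))/2
  = (-5 + i√3)/2,  (-5 - i√3)/2
Eigenvalues: (-5 + i√3)/2, (-5 - i√3)/2  (≈ -2.5 + 0.866i, -2.5 - 0.866i)
Has complex eigenvalues (not diagonalizable over ℝ).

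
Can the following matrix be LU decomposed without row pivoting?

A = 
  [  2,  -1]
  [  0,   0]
Yes.
A[1,1] = 2 ≠ 0, so Gaussian elimination proceeds without a row swap: multiplier ℓ₂₁ = (0)/(2) = 0, and U[2,2] = 0 - (0)(-1) = 0.
L = 
  [  1,   0]
  [  0,   1]
U = 
  [  2,  -1]
  [  0,   0]
Check row 2 of LU: [(0)(2), (0)(-1) + 0] = [0, 0] = row 2 of A ✓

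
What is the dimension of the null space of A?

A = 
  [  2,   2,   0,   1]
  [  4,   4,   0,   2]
nullity(A) = 3

Row reduce:
R2 → R2 - (2)·R1
REF = 
  [  2,   2,   0,   1]
  [  0,   0,   0,   0]
Pivot columns: 1 → 1 pivot.
rank(A) = 1, so nullity(A) = 4 - 1 = 3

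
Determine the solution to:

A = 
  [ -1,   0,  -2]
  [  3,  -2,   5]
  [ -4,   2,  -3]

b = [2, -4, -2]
x = [2, 0, -2]

Row reduce the augmented matrix [A|b]:
R2 → R2 + (3)·R1
R3 → R3 - (4)·R1
R3 → R3 + (1)·R2
REF = 
  [ -1,   0,  -2,   2]
  [  0,  -2,  -1,   2]
  [  0,   0,   4,  -8]

Back-substitution:
x₃ = (-8) / 4 = -2
x₂ = (2 - (-1)(-2)) / (-2) = 0
x₁ = (2 - (0)(0) - (-2)(-2)) / (-1) = 2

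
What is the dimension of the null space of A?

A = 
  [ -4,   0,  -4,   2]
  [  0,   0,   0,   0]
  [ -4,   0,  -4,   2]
nullity(A) = 3

Row reduce:
R3 → R3 - (1)·R1
REF = 
  [ -4,   0,  -4,   2]
  [  0,   0,   0,   0]
  [  0,   0,   0,   0]
Pivot columns: 1 → 1 pivot.
rank(A) = 1, so nullity(A) = 4 - 1 = 3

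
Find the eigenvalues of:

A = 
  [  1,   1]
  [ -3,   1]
tr(A) = 2, det(A) = 4
Characteristic polynomial: λ² - tr(A)λ + det(A) = λ² - 2λ + 4
λ² - 2λ + 4 = 0  ⇒  λ = (2 ± √((-2)² - 4·(4)))/2 = (2 ± √(-12))/2
  = 1 + i√3,  1 - i√3

λ = 1 + i√3, 1 - i√3  (≈ 1 + 1.732i, 1 - 1.732i)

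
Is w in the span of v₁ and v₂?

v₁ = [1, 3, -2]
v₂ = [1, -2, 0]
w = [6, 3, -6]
Yes

Form the augmented matrix and row-reduce:
[v₁|v₂|w] = 
  [  1,   1,   6]
  [  3,  -2,   3]
  [ -2,   0,  -6]
R2 → R2 - (3)·R1
R3 → R3 + (2)·R1
R3 → R3 + (2/5)·R2
REF = 
  [  1,   1,   6]
  [  0,  -5, -15]
  [  0,   0,   0]

No row of the form [0 0 | nonzero], so the system is consistent. Back-substitution gives c₁ = 3, c₂ = 3: w = (3)·v₁ + (3)·v₂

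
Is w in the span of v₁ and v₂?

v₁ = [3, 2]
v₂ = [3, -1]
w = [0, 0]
Yes

Form the augmented matrix and row-reduce:
[v₁|v₂|w] = 
  [  3,   3,   0]
  [  2,  -1,   0]
R2 → R2 - (2/3)·R1
REF = 
  [  3,   3,   0]
  [  0,  -3,   0]

No row of the form [0 0 | nonzero], so the system is consistent. Back-substitution gives c₁ = 0, c₂ = 0: w = (0)·v₁ + (0)·v₂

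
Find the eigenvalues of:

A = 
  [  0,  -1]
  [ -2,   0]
tr(A) = 0, det(A) = -2
Characteristic polynomial: λ² - tr(A)λ + det(A) = λ² - 2
λ² - 2 = 0  ⇒  λ = (0 ± √((0)² - 4·(-2)))/2 = (0 ± √(8))/2
  = √2,  -√2

λ = √2, -√2  (≈ 1.414, -1.414)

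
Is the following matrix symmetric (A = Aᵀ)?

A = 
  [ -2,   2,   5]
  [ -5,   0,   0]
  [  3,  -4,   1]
No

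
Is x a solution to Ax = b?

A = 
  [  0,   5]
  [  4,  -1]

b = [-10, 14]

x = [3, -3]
No

Ax = [-15, 15] ≠ b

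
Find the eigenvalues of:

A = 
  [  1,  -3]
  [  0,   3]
λ = 3, 1

tr(A) = 4, det(A) = 3
Characteristic polynomial: λ² - tr(A)λ + det(A) = λ² - 4λ + 3
λ² - 4λ + 3 = (λ - 1)(λ - 3)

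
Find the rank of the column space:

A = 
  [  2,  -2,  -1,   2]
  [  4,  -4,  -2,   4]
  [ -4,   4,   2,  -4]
dim(Col(A)) = 1

Row reduce:
R2 → R2 - (2)·R1
R3 → R3 + (2)·R1
REF = 
  [  2,  -2,  -1,   2]
  [  0,   0,   0,   0]
  [  0,   0,   0,   0]
Pivot columns: 1 → 1 pivot.
dim(Col(A)) = number of pivot columns = 1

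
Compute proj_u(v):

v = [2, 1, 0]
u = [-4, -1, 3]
v·u = (2)(-4) + (1)(-1) + (0)(3) = -9
u·u = (-4)² + (-1)² + (3)² = 26
proj_u(v) = (v·u / u·u) × u = (-9/26) × u

proj_u(v) = [18/13, 9/26, -27/26]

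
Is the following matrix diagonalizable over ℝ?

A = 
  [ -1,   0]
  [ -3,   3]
Yes

tr(A) = 2, det(A) = -3
Characteristic polynomial: λ² - tr(A)λ + det(A) = λ² - 2λ - 3
λ² - 2λ - 3 = (λ + 1)(λ - 3)
Eigenvalues: 3, -1
λ=-1: alg. mult. = 1, geom. mult. = 2 - rank(A - (-1)I) = 2 - 1 = 1
λ=3: alg. mult. = 1, geom. mult. = 2 - rank(A - (3)I) = 2 - 1 = 1
Sum of geometric multiplicities equals n, so A has n independent eigenvectors.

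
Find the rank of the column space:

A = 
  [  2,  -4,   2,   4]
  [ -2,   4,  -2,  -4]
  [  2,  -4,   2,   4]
Row reduce:
R2 → R2 + (1)·R1
R3 → R3 - (1)·R1
REF = 
  [  2,  -4,   2,   4]
  [  0,   0,   0,   0]
  [  0,   0,   0,   0]
Pivot columns: 1 → 1 pivot.
dim(Col(A)) = number of pivot columns = 1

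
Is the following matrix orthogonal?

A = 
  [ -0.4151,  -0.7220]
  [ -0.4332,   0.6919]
No

AᵀA = 
  [  0.3600,   0]
  [  0,   1]
≠ I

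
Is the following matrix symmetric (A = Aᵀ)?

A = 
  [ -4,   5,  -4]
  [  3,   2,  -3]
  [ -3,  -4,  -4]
No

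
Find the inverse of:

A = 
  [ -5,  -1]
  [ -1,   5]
det(A) = (-5)(5) - (-1)(-1) = -26
For a 2×2 matrix, A⁻¹ = (1/det(A)) · [[d, -b], [-c, a]]
    = (-1/26) · [[5, 1], [1, -5]]

A⁻¹ = 
  [-5/26, -1/26]
  [-1/26,  5/26]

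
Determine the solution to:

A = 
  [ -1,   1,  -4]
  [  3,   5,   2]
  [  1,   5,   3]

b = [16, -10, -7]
Row reduce the augmented matrix [A|b]:
R2 → R2 + (3)·R1
R3 → R3 + (1)·R1
R3 → R3 - (3/4)·R2
REF = 
  [   -1,     1,    -4,    16]
  [    0,     8,   -10,    38]
  [    0,     0,  13/2, -39/2]

Back-substitution:
x₃ = (-39/2) / (13/2) = -3
x₂ = (38 - (-10)(-3)) / 8 = 1
x₁ = (16 - (1)(1) - (-4)(-3)) / (-1) = -3

x = [-3, 1, -3]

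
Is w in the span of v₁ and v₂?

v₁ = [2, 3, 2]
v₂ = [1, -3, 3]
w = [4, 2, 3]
No

Form the augmented matrix and row-reduce:
[v₁|v₂|w] = 
  [  2,   1,   4]
  [  3,  -3,   2]
  [  2,   3,   3]
R2 → R2 - (3/2)·R1
R3 → R3 - (1)·R1
R3 → R3 + (4/9)·R2
REF = 
  [    2,     1,     4]
  [    0,  -9/2,    -4]
  [    0,     0, -25/9]

Row 3 reads [0 0 | -25/9], i.e. 0 = -25/9, so the system is inconsistent and w ∉ span{v₁, v₂}.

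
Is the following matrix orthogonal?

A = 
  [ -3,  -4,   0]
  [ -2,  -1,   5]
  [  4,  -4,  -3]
No

AᵀA = 
  [ 29,  -2, -22]
  [ -2,  33,   7]
  [-22,   7,  34]
≠ I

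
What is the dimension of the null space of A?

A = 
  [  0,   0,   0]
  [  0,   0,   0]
nullity(A) = 3

Row reduce:
(no row operations needed)
REF = 
  [  0,   0,   0]
  [  0,   0,   0]
Pivot columns: none → 0 pivots.
rank(A) = 0, so nullity(A) = 3 - 0 = 3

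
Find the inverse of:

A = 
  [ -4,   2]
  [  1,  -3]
det(A) = (-4)(-3) - (2)(1) = 10
For a 2×2 matrix, A⁻¹ = (1/det(A)) · [[d, -b], [-c, a]]
    = (1/10) · [[-3, -2], [-1, -4]]

A⁻¹ = 
  [-3/10,  -1/5]
  [-1/10,  -2/5]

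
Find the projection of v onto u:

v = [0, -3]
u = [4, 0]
v·u = (0)(4) + (-3)(0) = 0
u·u = (4)² + (0)² = 16
proj_u(v) = (v·u / u·u) × u = (0/16) × u = (0) × u

proj_u(v) = [0, 0]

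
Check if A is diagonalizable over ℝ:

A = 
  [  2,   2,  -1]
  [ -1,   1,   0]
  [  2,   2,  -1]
No

Characteristic polynomial: det(λI - A) = λ³ - 2λ² + 3λ
The constant term is 0, so λ = 0 is a root: p(λ) = λ(λ² - 2λ + 3)
λ² - 2λ + 3 = 0  ⇒  λ = (2 ± √((-2)² - 4·(3)))/2 = (2 ± √(-8))/2
  = 1 + i√2,  1 - i√2
Eigenvalues: 0, 1 + i√2, 1 - i√2  (≈ 0, 1 + 1.414i, 1 - 1.414i)
Has complex eigenvalues (not diagonalizable over ℝ).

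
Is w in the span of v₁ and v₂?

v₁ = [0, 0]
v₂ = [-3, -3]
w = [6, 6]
Yes

Form the augmented matrix and row-reduce:
[v₁|v₂|w] = 
  [  0,  -3,   6]
  [  0,  -3,   6]
R2 → R2 - (1)·R1
REF = 
  [  0,  -3,   6]
  [  0,   0,   0]

No row of the form [0 0 | nonzero], so the system is consistent. Back-substitution gives c₁ = 0, c₂ = -2: w = (0)·v₁ + (-2)·v₂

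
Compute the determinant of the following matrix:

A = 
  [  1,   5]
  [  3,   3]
For a 2×2 matrix, det = ad - bc = (1)(3) - (5)(3) = -12

det(A) = -12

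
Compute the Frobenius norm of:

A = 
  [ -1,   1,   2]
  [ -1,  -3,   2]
||A||_F = 4.472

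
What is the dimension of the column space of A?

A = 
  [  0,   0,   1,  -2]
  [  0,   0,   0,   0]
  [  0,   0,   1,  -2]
dim(Col(A)) = 1

Row reduce:
R3 → R3 - (1)·R1
REF = 
  [  0,   0,   1,  -2]
  [  0,   0,   0,   0]
  [  0,   0,   0,   0]
Pivot columns: 3 → 1 pivot.
dim(Col(A)) = number of pivot columns = 1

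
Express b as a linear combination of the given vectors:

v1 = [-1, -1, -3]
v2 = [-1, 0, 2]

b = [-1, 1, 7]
c1 = -1, c2 = 2

b = -1·v1 + 2·v2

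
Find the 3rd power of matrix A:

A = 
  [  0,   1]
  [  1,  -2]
A^3 = 
  [ -2,   5]
  [  5, -12]

A² = A·A:
A²[1,1] = (0)(0) + (1)(1) = 1
A²[1,2] = (0)(1) + (1)(-2) = -2
A²[2,1] = (1)(0) + (-2)(1) = -2
A²[2,2] = (1)(1) + (-2)(-2) = 5
A² = 
  [  1,  -2]
  [ -2,   5]

A^3 = A^2·A:
A^3[1,1] = (1)(0) + (-2)(1) = -2
A^3[1,2] = (1)(1) + (-2)(-2) = 5
A^3[2,1] = (-2)(0) + (5)(1) = 5
A^3[2,2] = (-2)(1) + (5)(-2) = -12
A^3 = 
  [ -2,   5]
  [  5, -12]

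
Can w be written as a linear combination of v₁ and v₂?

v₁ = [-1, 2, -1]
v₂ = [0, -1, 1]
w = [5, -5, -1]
No

Form the augmented matrix and row-reduce:
[v₁|v₂|w] = 
  [ -1,   0,   5]
  [  2,  -1,  -5]
  [ -1,   1,  -1]
R2 → R2 + (2)·R1
R3 → R3 - (1)·R1
R3 → R3 + (1)·R2
REF = 
  [ -1,   0,   5]
  [  0,  -1,   5]
  [  0,   0,  -1]

Row 3 reads [0 0 | -1], i.e. 0 = -1, so the system is inconsistent and w ∉ span{v₁, v₂}.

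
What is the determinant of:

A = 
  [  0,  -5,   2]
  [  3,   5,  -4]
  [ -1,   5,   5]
Cofactor expansion along row 1:
det(A) = (0)·((5)(5) - (-4)(5)) - (-5)·((3)(5) - (-4)(-1)) + (2)·((3)(5) - (5)(-1))
  = (0)(45) - (-5)(11) + (2)(20)
  = 95

det(A) = 95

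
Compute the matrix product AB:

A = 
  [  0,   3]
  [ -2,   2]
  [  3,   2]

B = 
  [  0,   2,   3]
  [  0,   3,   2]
A is 3×2 and B is 2×3, so AB is 3×3. Each entry is (row of A)·(column of B):
AB[1,1] = (0)(0) + (3)(0) = 0
AB[1,2] = (0)(2) + (3)(3) = 9
AB[1,3] = (0)(3) + (3)(2) = 6
AB[2,1] = (-2)(0) + (2)(0) = 0
AB[2,2] = (-2)(2) + (2)(3) = 2
AB[2,3] = (-2)(3) + (2)(2) = -2
AB[3,1] = (3)(0) + (2)(0) = 0
AB[3,2] = (3)(2) + (2)(3) = 12
AB[3,3] = (3)(3) + (2)(2) = 13

AB = 
  [  0,   9,   6]
  [  0,   2,  -2]
  [  0,  12,  13]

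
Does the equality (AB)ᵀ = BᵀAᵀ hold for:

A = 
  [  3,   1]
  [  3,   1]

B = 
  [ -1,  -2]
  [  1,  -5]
Yes

(AB)ᵀ = 
  [ -2,  -2]
  [-11, -11]

BᵀAᵀ = 
  [ -2,  -2]
  [-11, -11]

Both sides are equal — this is the standard identity (AB)ᵀ = BᵀAᵀ, which holds for all A, B.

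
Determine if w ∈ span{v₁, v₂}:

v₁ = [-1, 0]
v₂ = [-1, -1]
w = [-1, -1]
Yes

Form the augmented matrix and row-reduce:
[v₁|v₂|w] = 
  [ -1,  -1,  -1]
  [  0,  -1,  -1]
(already in echelon form — no row operations needed)

No row of the form [0 0 | nonzero], so the system is consistent. Back-substitution gives c₁ = 0, c₂ = 1: w = (0)·v₁ + (1)·v₂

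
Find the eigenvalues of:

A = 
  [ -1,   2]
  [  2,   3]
λ = 1 + 2√2, 1 - 2√2  (≈ 3.828, -1.828)

tr(A) = 2, det(A) = -7
Characteristic polynomial: λ² - tr(A)λ + det(A) = λ² - 2λ - 7
λ² - 2λ - 7 = 0  ⇒  λ = (2 ± √((-2)² - 4·(-7)))/2 = (2 ± √(32))/2
  = 1 + 2√2,  1 - 2√2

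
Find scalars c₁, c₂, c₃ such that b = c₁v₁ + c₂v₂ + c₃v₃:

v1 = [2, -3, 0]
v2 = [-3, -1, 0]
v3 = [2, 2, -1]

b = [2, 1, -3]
c1 = 1, c2 = 2, c3 = 3

b = 1·v1 + 2·v2 + 3·v3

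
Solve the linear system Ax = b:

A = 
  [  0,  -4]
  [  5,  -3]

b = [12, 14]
Row reduce the augmented matrix [A|b]:
Swap R1 ↔ R2
REF = 
  [  5,  -3,  14]
  [  0,  -4,  12]

Back-substitution:
x₂ = 12 / (-4) = -3
x₁ = (14 - (-3)(-3)) / 5 = 1

x = [1, -3]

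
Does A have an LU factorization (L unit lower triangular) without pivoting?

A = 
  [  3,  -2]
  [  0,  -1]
Yes.
A[1,1] = 3 ≠ 0, so Gaussian elimination proceeds without a row swap: multiplier ℓ₂₁ = (0)/(3) = 0, and U[2,2] = -1 - (0)(-2) = -1.
L = 
  [  1,   0]
  [  0,   1]
U = 
  [  3,  -2]
  [  0,  -1]
Check row 2 of LU: [(0)(3), (0)(-2) + (-1)] = [0, -1] = row 2 of A ✓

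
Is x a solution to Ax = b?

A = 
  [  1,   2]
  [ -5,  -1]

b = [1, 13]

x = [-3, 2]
Yes

Ax = [1, 13] = b ✓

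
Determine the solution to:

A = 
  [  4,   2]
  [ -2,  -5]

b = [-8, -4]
x = [-3, 2]

Row reduce the augmented matrix [A|b]:
R2 → R2 + (1/2)·R1
REF = 
  [  4,   2,  -8]
  [  0,  -4,  -8]

Back-substitution:
x₂ = (-8) / (-4) = 2
x₁ = (-8 - (2)(2)) / 4 = -3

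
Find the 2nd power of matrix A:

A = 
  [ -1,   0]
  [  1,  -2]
A² = A·A:
A²[1,1] = (-1)(-1) + (0)(1) = 1
A²[1,2] = (-1)(0) + (0)(-2) = 0
A²[2,1] = (1)(-1) + (-2)(1) = -3
A²[2,2] = (1)(0) + (-2)(-2) = 4
A² = 
  [  1,   0]
  [ -3,   4]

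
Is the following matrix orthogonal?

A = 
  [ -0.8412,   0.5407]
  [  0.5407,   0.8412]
Yes

AᵀA = 
  [  1,   0]
  [  0,   1]
≈ I (equal to I up to the 4-dp rounding of the entries)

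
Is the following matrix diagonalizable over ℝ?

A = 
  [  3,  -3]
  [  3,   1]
No

tr(A) = 4, det(A) = 12
Characteristic polynomial: λ² - tr(A)λ + det(A) = λ² - 4λ + 12
λ² - 4λ + 12 = 0  ⇒  λ = (4 ± √((-4)² - 4·(12)))/2 = (4 ± √(-32))/2
  = 2 + 2i√2,  2 - 2i√2
Eigenvalues: 2 + 2i√2, 2 - 2i√2  (≈ 2 + 2.828i, 2 - 2.828i)
Has complex eigenvalues (not diagonalizable over ℝ).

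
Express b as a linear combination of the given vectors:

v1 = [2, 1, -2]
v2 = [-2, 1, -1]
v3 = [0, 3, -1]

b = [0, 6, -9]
c1 = 3, c2 = 3, c3 = 0

b = 3·v1 + 3·v2 + 0·v3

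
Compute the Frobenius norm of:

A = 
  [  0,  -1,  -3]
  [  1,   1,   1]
||A||_F = 3.606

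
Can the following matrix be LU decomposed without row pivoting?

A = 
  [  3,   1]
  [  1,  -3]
Yes.
A[1,1] = 3 ≠ 0, so Gaussian elimination proceeds without a row swap: multiplier ℓ₂₁ = (1)/(3) = 1/3, and U[2,2] = -3 - (1/3)(1) = -10/3.
L = 
  [  1,   0]
  [1/3,   1]
U = 
  [    3,     1]
  [    0, -10/3]
Check row 2 of LU: [(1/3)(3), (1/3)(1) + (-10/3)] = [1, -3] = row 2 of A ✓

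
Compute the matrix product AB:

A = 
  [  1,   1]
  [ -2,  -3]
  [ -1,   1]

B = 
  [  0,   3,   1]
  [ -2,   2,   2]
AB = 
  [ -2,   5,   3]
  [  6, -12,  -8]
  [ -2,  -1,   1]

A is 3×2 and B is 2×3, so AB is 3×3. Each entry is (row of A)·(column of B):
AB[1,1] = (1)(0) + (1)(-2) = -2
AB[1,2] = (1)(3) + (1)(2) = 5
AB[1,3] = (1)(1) + (1)(2) = 3
AB[2,1] = (-2)(0) + (-3)(-2) = 6
AB[2,2] = (-2)(3) + (-3)(2) = -12
AB[2,3] = (-2)(1) + (-3)(2) = -8
AB[3,1] = (-1)(0) + (1)(-2) = -2
AB[3,2] = (-1)(3) + (1)(2) = -1
AB[3,3] = (-1)(1) + (1)(2) = 1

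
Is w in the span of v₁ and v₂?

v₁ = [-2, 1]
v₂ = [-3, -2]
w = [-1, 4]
Yes

Form the augmented matrix and row-reduce:
[v₁|v₂|w] = 
  [ -2,  -3,  -1]
  [  1,  -2,   4]
R2 → R2 + (1/2)·R1
REF = 
  [  -2,   -3,   -1]
  [   0, -7/2,  7/2]

No row of the form [0 0 | nonzero], so the system is consistent. Back-substitution gives c₁ = 2, c₂ = -1: w = (2)·v₁ + (-1)·v₂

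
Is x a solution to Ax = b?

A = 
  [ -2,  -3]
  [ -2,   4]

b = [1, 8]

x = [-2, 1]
Yes

Ax = [1, 8] = b ✓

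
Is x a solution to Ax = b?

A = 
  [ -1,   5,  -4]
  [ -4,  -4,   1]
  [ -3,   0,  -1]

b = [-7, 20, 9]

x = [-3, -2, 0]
Yes

Ax = [-7, 20, 9] = b ✓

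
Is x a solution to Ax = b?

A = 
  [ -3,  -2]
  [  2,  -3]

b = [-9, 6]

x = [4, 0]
No

Ax = [-12, 8] ≠ b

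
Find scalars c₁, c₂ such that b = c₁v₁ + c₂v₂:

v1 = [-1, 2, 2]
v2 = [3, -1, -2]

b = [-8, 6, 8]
c1 = 2, c2 = -2

b = 2·v1 + -2·v2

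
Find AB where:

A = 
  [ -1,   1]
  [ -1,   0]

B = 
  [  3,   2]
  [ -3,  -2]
AB = 
  [ -6,  -4]
  [ -3,  -2]

A is 2×2 and B is 2×2, so AB is 2×2. Each entry is (row of A)·(column of B):
AB[1,1] = (-1)(3) + (1)(-3) = -6
AB[1,2] = (-1)(2) + (1)(-2) = -4
AB[2,1] = (-1)(3) + (0)(-3) = -3
AB[2,2] = (-1)(2) + (0)(-2) = -2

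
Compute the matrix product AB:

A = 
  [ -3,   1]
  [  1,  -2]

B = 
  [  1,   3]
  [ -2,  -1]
A is 2×2 and B is 2×2, so AB is 2×2. Each entry is (row of A)·(column of B):
AB[1,1] = (-3)(1) + (1)(-2) = -5
AB[1,2] = (-3)(3) + (1)(-1) = -10
AB[2,1] = (1)(1) + (-2)(-2) = 5
AB[2,2] = (1)(3) + (-2)(-1) = 5

AB = 
  [ -5, -10]
  [  5,   5]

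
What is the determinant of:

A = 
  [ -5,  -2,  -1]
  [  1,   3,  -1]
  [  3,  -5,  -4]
97

Cofactor expansion along row 1:
det(A) = (-5)·((3)(-4) - (-1)(-5)) - (-2)·((1)(-4) - (-1)(3)) + (-1)·((1)(-5) - (3)(3))
  = (-5)(-17) - (-2)(-1) + (-1)(-14)
  = 97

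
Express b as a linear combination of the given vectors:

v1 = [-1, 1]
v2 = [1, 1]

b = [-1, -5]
c1 = -2, c2 = -3

b = -2·v1 + -3·v2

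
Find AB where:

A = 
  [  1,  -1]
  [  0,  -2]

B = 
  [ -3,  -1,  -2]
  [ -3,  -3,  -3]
A is 2×2 and B is 2×3, so AB is 2×3. Each entry is (row of A)·(column of B):
AB[1,1] = (1)(-3) + (-1)(-3) = 0
AB[1,2] = (1)(-1) + (-1)(-3) = 2
AB[1,3] = (1)(-2) + (-1)(-3) = 1
AB[2,1] = (0)(-3) + (-2)(-3) = 6
AB[2,2] = (0)(-1) + (-2)(-3) = 6
AB[2,3] = (0)(-2) + (-2)(-3) = 6

AB = 
  [  0,   2,   1]
  [  6,   6,   6]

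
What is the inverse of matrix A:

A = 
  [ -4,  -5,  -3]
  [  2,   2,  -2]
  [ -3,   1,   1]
det(A) = (-4)·((2)(1) - (-2)(1)) - (-5)·((2)(1) - (-2)(-3)) + (-3)·((2)(1) - (2)(-3))
  = (-4)(4) - (-5)(-4) + (-3)(8)
  = -60
det(A) = -60 ≠ 0, so A is invertible.

Cofactors Cᵢⱼ = (-1)ⁱ⁺ʲ·Mᵢⱼ:
C = 
  [  4,   4,   8]
  [  2, -13,  19]
  [ 16, -14,   2]

adj(A) = Cᵀ:
adj(A) = 
  [  4,   2,  16]
  [  4, -13, -14]
  [  8,  19,   2]

A⁻¹ = (-1/60) · adj(A):
A⁻¹ = 
  [ -1/15,  -1/30,  -4/15]
  [ -1/15,  13/60,   7/30]
  [ -2/15, -19/60,  -1/30]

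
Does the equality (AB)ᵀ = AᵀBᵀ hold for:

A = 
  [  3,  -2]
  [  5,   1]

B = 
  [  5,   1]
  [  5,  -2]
No

(AB)ᵀ = 
  [  5,  30]
  [  7,   3]

AᵀBᵀ = 
  [ 20,   5]
  [ -9, -12]

The two matrices differ, so (AB)ᵀ ≠ AᵀBᵀ in general. The correct identity is (AB)ᵀ = BᵀAᵀ.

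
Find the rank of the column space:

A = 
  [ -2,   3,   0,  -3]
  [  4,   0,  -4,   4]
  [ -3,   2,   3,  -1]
Row reduce:
R2 → R2 + (2)·R1
R3 → R3 - (3/2)·R1
R3 → R3 + (5/12)·R2
REF = 
  [ -2,   3,   0,  -3]
  [  0,   6,  -4,  -2]
  [  0,   0, 4/3, 8/3]
Pivot columns: 1, 2, 3 → 3 pivots.
dim(Col(A)) = number of pivot columns = 3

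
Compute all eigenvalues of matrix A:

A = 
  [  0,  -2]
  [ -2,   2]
tr(A) = 2, det(A) = -4
Characteristic polynomial: λ² - tr(A)λ + det(A) = λ² - 2λ - 4
λ² - 2λ - 4 = 0  ⇒  λ = (2 ± √((-2)² - 4·(-4)))/2 = (2 ± √(20))/2
  = 1 + √5,  1 - √5

λ = 1 + √5, 1 - √5  (≈ 3.236, -1.236)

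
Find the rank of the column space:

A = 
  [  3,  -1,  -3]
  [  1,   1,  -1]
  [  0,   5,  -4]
dim(Col(A)) = 3

Row reduce:
R2 → R2 - (1/3)·R1
R3 → R3 - (15/4)·R2
REF = 
  [  3,  -1,  -3]
  [  0, 4/3,   0]
  [  0,   0,  -4]
Pivot columns: 1, 2, 3 → 3 pivots.
dim(Col(A)) = number of pivot columns = 3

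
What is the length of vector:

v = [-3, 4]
5

||v||₂ = √((-3)² + (4)²) = √25 = 5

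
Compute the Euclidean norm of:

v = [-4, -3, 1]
5.099

||v||₂ = √((-4)² + (-3)² + (1)²) = √26 = 5.099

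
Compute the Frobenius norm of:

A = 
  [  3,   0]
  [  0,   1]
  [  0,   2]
||A||_F = 3.742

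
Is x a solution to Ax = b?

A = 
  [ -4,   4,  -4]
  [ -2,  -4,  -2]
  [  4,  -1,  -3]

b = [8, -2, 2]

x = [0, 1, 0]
No

Ax = [4, -4, -1] ≠ b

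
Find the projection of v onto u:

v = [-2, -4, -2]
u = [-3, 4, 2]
proj_u(v) = [42/29, -56/29, -28/29]

v·u = (-2)(-3) + (-4)(4) + (-2)(2) = -14
u·u = (-3)² + (4)² + (2)² = 29
proj_u(v) = (v·u / u·u) × u = (-14/29) × u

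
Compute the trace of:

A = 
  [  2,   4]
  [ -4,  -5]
-3

tr(A) = 2 + -5 = -3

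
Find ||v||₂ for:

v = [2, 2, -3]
4.123

||v||₂ = √((2)² + (2)² + (-3)²) = √17 = 4.123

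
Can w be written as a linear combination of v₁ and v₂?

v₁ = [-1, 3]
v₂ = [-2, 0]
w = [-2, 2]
Yes

Form the augmented matrix and row-reduce:
[v₁|v₂|w] = 
  [ -1,  -2,  -2]
  [  3,   0,   2]
R2 → R2 + (3)·R1
REF = 
  [ -1,  -2,  -2]
  [  0,  -6,  -4]

No row of the form [0 0 | nonzero], so the system is consistent. Back-substitution gives c₁ = 2/3, c₂ = 2/3: w = (2/3)·v₁ + (2/3)·v₂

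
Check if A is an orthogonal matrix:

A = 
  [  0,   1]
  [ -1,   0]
Yes

AᵀA = 
  [  1,   0]
  [  0,   1]
= I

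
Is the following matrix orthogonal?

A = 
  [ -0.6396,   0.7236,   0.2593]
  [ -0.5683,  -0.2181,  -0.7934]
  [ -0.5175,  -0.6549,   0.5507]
Yes

AᵀA = 
  [  0.9999,   0,   0.0001]
  [  0,   1.0001,   0]
  [  0.0001,   0,   1]
≈ I (equal to I up to the 4-dp rounding of the entries)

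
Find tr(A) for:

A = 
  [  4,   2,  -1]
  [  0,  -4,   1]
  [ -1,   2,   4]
4

tr(A) = 4 + -4 + 4 = 4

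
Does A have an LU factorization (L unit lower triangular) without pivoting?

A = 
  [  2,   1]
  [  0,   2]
Yes.
A[1,1] = 2 ≠ 0, so Gaussian elimination proceeds without a row swap: multiplier ℓ₂₁ = (0)/(2) = 0, and U[2,2] = 2 - (0)(1) = 2.
L = 
  [  1,   0]
  [  0,   1]
U = 
  [  2,   1]
  [  0,   2]
Check row 2 of LU: [(0)(2), (0)(1) + 2] = [0, 2] = row 2 of A ✓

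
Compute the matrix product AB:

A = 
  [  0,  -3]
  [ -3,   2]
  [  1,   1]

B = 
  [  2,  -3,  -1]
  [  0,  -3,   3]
A is 3×2 and B is 2×3, so AB is 3×3. Each entry is (row of A)·(column of B):
AB[1,1] = (0)(2) + (-3)(0) = 0
AB[1,2] = (0)(-3) + (-3)(-3) = 9
AB[1,3] = (0)(-1) + (-3)(3) = -9
AB[2,1] = (-3)(2) + (2)(0) = -6
AB[2,2] = (-3)(-3) + (2)(-3) = 3
AB[2,3] = (-3)(-1) + (2)(3) = 9
AB[3,1] = (1)(2) + (1)(0) = 2
AB[3,2] = (1)(-3) + (1)(-3) = -6
AB[3,3] = (1)(-1) + (1)(3) = 2

AB = 
  [  0,   9,  -9]
  [ -6,   3,   9]
  [  2,  -6,   2]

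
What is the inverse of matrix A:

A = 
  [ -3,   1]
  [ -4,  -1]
det(A) = (-3)(-1) - (1)(-4) = 7
For a 2×2 matrix, A⁻¹ = (1/det(A)) · [[d, -b], [-c, a]]
    = (1/7) · [[-1, -1], [4, -3]]

A⁻¹ = 
  [-1/7, -1/7]
  [ 4/7, -3/7]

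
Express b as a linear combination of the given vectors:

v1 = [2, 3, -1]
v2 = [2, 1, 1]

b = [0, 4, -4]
c1 = 2, c2 = -2

b = 2·v1 + -2·v2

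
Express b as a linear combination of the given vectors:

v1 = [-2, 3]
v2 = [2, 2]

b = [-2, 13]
c1 = 3, c2 = 2

b = 3·v1 + 2·v2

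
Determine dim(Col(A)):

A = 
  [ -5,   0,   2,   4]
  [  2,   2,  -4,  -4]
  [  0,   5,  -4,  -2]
dim(Col(A)) = 3

Row reduce:
R2 → R2 + (2/5)·R1
R3 → R3 - (5/2)·R2
REF = 
  [   -5,     0,     2,     4]
  [    0,     2, -16/5, -12/5]
  [    0,     0,     4,     4]
Pivot columns: 1, 2, 3 → 3 pivots.
dim(Col(A)) = number of pivot columns = 3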